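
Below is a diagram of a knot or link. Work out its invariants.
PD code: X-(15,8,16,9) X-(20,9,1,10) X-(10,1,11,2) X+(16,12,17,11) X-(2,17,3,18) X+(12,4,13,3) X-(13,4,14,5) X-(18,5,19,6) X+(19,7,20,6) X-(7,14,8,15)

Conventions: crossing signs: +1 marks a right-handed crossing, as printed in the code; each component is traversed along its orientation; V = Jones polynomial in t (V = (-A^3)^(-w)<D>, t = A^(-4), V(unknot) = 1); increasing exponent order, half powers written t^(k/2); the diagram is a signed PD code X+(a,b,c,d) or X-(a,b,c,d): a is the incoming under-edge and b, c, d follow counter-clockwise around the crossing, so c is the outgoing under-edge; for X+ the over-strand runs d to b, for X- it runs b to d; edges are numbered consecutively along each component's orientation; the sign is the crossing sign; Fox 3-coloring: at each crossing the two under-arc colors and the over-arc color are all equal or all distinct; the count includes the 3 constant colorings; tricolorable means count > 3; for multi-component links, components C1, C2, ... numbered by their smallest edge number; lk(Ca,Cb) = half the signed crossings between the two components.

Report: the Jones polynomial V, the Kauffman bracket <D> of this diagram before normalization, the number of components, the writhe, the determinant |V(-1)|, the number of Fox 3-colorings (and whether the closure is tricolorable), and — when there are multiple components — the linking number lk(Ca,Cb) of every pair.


Jones polynomial: V(t) = -t^-6 + t^-5 - t^-4 + 2t^-3 - t^-2 + t^-1
<D> = A^-8 - A^-4 + 2 - A^4 + A^8 - A^12; writhe -4
components 1, writhe -4 (10 crossings)
3-colorings: 3 of 3^10, det 7 — not tricolorable
note: w = -4 (over 10 crossings) is diagram-only; (-A^3)^(4) removes it from V


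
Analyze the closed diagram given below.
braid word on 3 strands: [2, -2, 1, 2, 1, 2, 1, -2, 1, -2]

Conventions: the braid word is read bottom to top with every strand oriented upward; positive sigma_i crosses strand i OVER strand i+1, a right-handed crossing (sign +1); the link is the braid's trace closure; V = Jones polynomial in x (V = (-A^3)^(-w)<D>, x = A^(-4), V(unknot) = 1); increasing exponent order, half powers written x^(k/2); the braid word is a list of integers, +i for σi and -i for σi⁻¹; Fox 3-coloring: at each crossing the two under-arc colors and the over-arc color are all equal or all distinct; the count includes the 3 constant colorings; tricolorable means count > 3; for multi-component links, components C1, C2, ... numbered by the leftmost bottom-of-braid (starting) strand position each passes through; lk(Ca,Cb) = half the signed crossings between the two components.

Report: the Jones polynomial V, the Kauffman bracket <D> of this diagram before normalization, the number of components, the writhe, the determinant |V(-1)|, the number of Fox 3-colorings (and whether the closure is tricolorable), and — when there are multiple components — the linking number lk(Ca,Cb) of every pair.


V = x - x^2 + 2x^3 - x^4 + x^5 - x^6
<D> = -A^-12 + A^-8 - A^-4 + 2 - A^4 + A^8 (w = +4)
1 component over 10 crossings, w = +4
3 Fox colorings among 3^10, |V(-1)| = 7: not tricolorable
why: det 7 = |V(-1)|; not divisible by 3, so not tricolorable


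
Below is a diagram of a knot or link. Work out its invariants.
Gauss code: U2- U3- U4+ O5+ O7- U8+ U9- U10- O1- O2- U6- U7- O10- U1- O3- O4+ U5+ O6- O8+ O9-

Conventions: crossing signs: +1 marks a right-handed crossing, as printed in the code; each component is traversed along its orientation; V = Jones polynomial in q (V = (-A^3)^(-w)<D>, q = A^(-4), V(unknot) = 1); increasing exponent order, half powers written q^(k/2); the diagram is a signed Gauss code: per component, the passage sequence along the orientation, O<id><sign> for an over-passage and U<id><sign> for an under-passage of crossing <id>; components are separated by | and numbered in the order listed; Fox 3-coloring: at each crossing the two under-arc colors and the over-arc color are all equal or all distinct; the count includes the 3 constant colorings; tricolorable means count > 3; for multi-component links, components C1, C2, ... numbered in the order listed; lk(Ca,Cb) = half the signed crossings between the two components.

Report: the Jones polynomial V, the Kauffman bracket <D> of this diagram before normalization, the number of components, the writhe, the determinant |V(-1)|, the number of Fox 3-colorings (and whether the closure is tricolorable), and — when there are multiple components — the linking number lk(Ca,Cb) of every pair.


V = -q^-6 + q^-5 - q^-4 + 2q^-3 - q^-2 + q^-1
<D> = A^-8 - A^-4 + 2 - A^4 + A^8 - A^12 (w = -4)
1 component over 10 crossings, w = -4
3 Fox colorings among 3^10, |V(-1)| = 7: not tricolorable
why: w = -4 (over 10 crossings) is diagram-only; (-A^3)^(4) removes it from V


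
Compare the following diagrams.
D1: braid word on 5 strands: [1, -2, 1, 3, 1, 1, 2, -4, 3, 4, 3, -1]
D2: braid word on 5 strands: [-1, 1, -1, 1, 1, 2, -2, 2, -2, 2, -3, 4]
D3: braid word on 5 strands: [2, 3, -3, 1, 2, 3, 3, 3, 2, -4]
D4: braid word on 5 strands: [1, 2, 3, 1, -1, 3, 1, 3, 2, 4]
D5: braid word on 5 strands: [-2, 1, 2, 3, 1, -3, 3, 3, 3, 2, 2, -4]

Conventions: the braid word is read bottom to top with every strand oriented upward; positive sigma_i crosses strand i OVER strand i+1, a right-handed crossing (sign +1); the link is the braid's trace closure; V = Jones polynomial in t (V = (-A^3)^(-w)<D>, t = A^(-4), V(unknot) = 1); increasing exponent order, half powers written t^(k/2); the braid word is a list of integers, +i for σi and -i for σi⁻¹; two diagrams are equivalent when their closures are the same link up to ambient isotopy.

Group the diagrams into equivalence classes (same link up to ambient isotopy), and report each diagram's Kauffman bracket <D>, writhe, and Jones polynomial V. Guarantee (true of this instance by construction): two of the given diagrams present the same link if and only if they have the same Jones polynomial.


classes: {D1} | {D2} | {D3, D4, D5}
V(D1) = t + t^3 - t^4  [12 crossings, <D> = -A^2 + A^6 + A^14, w = +6]
V(D2) = 1  (w +2, c 12, <D> = A^6)
V(D3) = t^2 + 2t^4 - 2t^5 + t^6 - 2t^7 + t^8  (w +6, c 10, <D> = A^-14 - 2A^-10 + A^-6 - 2A^-2 + 2A^2 + A^10)
V(D4) = t^2 + 2t^4 - 2t^5 + t^6 - 2t^7 + t^8  [10 crossings, <D> = A^-8 - 2A^-4 + 1 - 2A^4 + 2A^8 + A^16, w = +8]
V(D5) = t^2 + 2t^4 - 2t^5 + t^6 - 2t^7 + t^8  (w +6, c 12, <D> = A^-14 - 2A^-10 + A^-6 - 2A^-2 + 2A^2 + A^10)
note: V(t) takes 3 values over 5 diagrams, fixing the grouping


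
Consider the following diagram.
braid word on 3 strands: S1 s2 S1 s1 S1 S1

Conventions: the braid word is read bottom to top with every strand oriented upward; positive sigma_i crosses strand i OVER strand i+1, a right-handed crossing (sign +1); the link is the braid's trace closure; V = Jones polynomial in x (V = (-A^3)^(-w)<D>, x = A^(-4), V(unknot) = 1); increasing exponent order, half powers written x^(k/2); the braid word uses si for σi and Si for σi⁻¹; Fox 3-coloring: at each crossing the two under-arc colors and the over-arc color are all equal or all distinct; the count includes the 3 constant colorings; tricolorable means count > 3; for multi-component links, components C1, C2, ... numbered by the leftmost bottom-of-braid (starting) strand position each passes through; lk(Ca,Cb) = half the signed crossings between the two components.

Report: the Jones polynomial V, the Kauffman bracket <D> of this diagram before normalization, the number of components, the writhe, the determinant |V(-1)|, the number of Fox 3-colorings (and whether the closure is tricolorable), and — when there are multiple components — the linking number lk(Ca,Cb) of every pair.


V = -x^-4 + x^-3 + x^-1
<D> = A^-2 + A^6 - A^10 (w = -2)
1 component over 6 crossings, w = -2
9 Fox colorings among 3^6, |V(-1)| = 3: tricolorable
why: w = -2 (over 6 crossings) is diagram-only; (-A^3)^(2) removes it from V


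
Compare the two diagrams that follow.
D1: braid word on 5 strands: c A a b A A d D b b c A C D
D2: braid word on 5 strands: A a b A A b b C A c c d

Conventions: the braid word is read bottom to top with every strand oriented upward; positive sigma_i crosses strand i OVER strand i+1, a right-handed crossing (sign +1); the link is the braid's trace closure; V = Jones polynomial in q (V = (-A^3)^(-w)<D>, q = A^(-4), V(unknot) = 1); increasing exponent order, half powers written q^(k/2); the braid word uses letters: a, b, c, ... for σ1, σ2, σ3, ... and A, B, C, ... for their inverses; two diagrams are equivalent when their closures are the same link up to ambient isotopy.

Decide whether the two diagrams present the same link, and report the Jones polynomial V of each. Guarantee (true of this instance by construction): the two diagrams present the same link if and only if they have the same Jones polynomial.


equivalent: yes
D1 (bracket -A^-12 + 2A^-8 - 2A^-4 + 3 - 2A^4 + 2A^8 - A^12; 14 crossings at w = 0): V = -q^-3 + 2q^-2 - 2q^-1 + 3 - 2q + 2q^2 - q^3
V(D2) = -q^-3 + 2q^-2 - 2q^-1 + 3 - 2q + 2q^2 - q^3  [12 crossings, <D> = -A^-6 + 2A^-2 - 2A^2 + 3A^6 - 2A^10 + 2A^14 - A^18, w = +2]
observation: all 2 diagrams share one V(q), hence one class


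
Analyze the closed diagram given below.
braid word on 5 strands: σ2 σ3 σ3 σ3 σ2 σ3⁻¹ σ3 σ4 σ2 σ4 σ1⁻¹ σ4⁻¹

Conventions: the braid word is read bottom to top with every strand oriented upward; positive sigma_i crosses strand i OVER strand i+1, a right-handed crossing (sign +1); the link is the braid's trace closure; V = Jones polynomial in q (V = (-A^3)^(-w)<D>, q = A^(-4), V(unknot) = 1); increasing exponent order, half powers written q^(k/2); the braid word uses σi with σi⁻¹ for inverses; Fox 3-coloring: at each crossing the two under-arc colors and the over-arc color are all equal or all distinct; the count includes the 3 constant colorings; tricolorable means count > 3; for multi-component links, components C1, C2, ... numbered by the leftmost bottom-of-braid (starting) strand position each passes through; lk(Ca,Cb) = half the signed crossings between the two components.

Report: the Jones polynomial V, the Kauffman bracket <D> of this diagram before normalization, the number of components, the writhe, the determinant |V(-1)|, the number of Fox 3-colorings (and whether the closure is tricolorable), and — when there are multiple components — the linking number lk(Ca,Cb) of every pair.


V(q) = q^2 + 2q^4 - 2q^5 + q^6 - 2q^7 + q^8
bracket: A^-14 - 2A^-10 + A^-6 - 2A^-2 + 2A^2 + A^10, w = +6
1 component, writhe +6, over 12 crossings
det 9, colorings 27 of 3^12 — tricolorable
observation: w = +6 shifts under R1 moves; the (-A^3)^(-6) factor cancels that in V


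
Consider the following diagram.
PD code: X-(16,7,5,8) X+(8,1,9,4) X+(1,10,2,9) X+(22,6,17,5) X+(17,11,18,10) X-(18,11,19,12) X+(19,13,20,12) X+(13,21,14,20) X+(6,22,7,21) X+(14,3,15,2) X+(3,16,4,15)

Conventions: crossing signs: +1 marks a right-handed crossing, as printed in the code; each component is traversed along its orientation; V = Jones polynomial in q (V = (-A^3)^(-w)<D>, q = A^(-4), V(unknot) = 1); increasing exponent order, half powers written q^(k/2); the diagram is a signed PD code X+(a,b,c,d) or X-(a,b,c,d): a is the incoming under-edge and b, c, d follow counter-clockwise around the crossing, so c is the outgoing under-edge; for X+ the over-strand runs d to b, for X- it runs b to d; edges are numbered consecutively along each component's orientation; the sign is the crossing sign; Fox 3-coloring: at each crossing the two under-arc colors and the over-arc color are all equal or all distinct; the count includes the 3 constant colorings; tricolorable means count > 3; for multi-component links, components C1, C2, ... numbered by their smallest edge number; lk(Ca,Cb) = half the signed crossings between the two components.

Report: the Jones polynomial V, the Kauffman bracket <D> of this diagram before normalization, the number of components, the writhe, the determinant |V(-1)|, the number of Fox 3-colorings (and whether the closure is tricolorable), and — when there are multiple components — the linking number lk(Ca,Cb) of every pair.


V = q^2 - 2q^3 + 5q^4 - 5q^5 + 6q^6 - 5q^7 + 5q^8 - 2q^9 + q^10
<D> = -A^-19 + 2A^-15 - 5A^-11 + 5A^-7 - 6A^-3 + 5A - 5A^5 + 2A^9 - A^13 (w = +7)
3 components over 11 crossings, w = +7
lk(C1,C2): +2
lk(C1,C3) = 0
linking number lk(C2,C3) = +2
3 Fox colorings among 3^11, |V(-1)| = 32: not tricolorable
why: |V(-1)| = 32: so not tricolorable, since 3 does not divide 32


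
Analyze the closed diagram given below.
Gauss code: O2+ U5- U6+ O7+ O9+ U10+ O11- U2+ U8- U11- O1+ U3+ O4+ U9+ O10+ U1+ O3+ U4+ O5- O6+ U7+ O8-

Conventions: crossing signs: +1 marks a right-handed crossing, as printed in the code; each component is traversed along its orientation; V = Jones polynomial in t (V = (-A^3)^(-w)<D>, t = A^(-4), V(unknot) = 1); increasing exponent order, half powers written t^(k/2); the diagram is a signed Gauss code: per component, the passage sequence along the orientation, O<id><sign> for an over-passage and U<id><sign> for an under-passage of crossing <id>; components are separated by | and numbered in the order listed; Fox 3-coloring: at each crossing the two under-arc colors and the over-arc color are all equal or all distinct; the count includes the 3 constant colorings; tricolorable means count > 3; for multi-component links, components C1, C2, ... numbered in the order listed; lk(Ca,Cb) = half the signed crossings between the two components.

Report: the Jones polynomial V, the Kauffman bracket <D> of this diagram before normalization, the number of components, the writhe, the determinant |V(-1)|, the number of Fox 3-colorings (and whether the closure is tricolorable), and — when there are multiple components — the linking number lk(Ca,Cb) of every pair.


V = t^2 + t^4 - t^5 + t^6 - t^7
<D> = A^-13 - A^-9 + A^-5 - A^-1 - A^7 (w = +5)
1 component over 11 crossings, w = +5
3 Fox colorings among 3^11, |V(-1)| = 5: not tricolorable
why: the span of V is 5, forcing >= 5 crossings in any diagram


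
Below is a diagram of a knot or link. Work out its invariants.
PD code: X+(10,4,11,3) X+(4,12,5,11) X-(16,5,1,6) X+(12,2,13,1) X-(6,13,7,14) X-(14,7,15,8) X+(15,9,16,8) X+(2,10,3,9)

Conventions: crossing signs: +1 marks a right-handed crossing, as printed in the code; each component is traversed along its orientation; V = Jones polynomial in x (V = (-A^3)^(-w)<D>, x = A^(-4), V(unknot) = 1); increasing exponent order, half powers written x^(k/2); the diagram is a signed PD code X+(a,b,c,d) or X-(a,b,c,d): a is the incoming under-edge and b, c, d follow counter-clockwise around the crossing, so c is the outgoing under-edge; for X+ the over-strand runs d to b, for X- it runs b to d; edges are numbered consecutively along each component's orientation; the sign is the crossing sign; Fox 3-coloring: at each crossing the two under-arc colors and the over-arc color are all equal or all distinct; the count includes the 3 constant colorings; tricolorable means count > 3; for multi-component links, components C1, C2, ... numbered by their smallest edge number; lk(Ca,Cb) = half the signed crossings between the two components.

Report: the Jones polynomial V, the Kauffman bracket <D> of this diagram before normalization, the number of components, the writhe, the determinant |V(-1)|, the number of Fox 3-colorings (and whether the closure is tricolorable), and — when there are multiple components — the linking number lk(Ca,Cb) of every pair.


Jones polynomial: V(x) = x^-1 - 1 + 2x - 2x^2 + 2x^3 - 2x^4 + x^5
<D> = A^-14 - 2A^-10 + 2A^-6 - 2A^-2 + 2A^2 - A^6 + A^10; writhe +2
components 1, writhe +2 (8 crossings)
3-colorings: 3 of 3^8, det 11 — not tricolorable
note: w = +2 (over 8 crossings) is diagram-only; (-A^3)^(-2) removes it from V


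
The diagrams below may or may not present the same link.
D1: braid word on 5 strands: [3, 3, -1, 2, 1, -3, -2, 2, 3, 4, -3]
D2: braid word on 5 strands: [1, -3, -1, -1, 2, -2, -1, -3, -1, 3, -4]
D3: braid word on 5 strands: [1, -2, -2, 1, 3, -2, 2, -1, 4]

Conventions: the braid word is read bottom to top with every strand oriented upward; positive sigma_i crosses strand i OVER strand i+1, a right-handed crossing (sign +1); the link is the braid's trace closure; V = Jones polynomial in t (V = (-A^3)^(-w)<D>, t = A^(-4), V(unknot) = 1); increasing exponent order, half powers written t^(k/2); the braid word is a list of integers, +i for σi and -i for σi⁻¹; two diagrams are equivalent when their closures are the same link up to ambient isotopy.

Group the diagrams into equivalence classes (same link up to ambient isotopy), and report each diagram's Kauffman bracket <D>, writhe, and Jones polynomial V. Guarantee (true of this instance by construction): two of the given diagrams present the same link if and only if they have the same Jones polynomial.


grouping into links: {D1} | {D2} | {D3}
V(D1) = -t^(-1/2) - t^(1/2)  (w +3, c 11, <D> = A^7 + A^11)
V(D2) = t^(-9/2) - t^(-5/2) - t^(-3/2) - t^(-1/2)  [11 crossings, <D> = A^-13 + A^-9 + A^-5 - A^3, w = -5]
V(D3) = -t^(-5/2) - t^(-1/2)  (w +1, c 9, <D> = A^5 + A^13)
key observation: 3 values of V(t) split the 3 diagrams


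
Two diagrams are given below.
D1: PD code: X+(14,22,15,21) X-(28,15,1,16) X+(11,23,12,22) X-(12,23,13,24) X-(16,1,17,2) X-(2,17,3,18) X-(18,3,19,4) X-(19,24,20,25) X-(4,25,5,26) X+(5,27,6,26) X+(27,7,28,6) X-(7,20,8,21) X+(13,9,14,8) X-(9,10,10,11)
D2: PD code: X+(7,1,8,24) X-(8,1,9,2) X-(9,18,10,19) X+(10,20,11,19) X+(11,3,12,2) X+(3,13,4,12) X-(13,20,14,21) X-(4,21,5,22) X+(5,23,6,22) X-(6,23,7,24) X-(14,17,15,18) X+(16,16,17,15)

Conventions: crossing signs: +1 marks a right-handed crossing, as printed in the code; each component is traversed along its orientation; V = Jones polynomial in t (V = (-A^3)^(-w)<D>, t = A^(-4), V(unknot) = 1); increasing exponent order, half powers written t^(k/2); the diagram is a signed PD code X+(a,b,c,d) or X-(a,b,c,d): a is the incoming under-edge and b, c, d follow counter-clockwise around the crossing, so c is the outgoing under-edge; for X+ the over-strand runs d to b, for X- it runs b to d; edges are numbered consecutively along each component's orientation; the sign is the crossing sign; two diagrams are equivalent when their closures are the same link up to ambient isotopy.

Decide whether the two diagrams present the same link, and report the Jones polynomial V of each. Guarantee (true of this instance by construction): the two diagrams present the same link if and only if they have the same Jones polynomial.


equivalent: no
V(D1) = -t^-4 + t^-3 + t^-1  (w -4, c 14, <D> = A^-8 + 1 - A^4)
D2 (bracket 1; 12 crossings at w = 0): V = 1
why: 2 values of V(t) split the 2 diagrams


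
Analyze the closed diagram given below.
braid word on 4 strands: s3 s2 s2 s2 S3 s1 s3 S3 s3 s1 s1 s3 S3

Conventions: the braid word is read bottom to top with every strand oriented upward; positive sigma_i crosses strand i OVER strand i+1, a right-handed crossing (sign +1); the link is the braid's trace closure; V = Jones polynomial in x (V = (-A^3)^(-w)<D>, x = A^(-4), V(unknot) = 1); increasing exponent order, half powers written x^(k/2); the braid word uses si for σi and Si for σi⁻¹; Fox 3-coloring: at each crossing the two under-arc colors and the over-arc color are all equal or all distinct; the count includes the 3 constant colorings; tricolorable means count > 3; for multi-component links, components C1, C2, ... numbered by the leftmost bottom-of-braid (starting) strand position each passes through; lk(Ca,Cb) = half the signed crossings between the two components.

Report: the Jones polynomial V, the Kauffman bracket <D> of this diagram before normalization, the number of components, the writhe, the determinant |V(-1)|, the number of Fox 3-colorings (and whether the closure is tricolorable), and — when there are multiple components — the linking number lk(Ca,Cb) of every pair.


Jones polynomial: V(x) = x^2 + 2x^4 - 2x^5 + x^6 - 2x^7 + x^8
<D> = -A^-11 + 2A^-7 - A^-3 + 2A - 2A^5 - A^13; writhe +7
components 1, writhe +7 (13 crossings)
3-colorings: 27 of 3^13, det 9 — tricolorable
note: free reduction leaves σ3 σ2 σ2 σ2 σ3⁻¹ σ1 σ3 σ1 σ1 of the original 13 letters


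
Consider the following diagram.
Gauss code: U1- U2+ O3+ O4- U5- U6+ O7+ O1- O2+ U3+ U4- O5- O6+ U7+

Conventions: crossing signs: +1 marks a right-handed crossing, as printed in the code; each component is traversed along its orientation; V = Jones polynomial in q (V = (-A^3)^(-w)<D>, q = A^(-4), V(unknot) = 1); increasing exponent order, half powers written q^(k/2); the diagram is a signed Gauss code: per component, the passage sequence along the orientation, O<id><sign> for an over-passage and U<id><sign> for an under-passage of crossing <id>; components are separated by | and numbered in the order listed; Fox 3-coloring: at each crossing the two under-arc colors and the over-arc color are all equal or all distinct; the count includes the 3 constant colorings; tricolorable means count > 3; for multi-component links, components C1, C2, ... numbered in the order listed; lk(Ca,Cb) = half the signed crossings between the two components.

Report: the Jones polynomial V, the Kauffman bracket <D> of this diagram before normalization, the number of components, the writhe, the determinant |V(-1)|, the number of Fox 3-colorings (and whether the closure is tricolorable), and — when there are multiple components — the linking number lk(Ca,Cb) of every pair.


V = 1
<D> = -A^3 (w = +1)
1 component over 7 crossings, w = +1
3 Fox colorings among 3^7, |V(-1)| = 1: not tricolorable
why: |V(-1)| = 1: so not tricolorable, since 3 does not divide 1


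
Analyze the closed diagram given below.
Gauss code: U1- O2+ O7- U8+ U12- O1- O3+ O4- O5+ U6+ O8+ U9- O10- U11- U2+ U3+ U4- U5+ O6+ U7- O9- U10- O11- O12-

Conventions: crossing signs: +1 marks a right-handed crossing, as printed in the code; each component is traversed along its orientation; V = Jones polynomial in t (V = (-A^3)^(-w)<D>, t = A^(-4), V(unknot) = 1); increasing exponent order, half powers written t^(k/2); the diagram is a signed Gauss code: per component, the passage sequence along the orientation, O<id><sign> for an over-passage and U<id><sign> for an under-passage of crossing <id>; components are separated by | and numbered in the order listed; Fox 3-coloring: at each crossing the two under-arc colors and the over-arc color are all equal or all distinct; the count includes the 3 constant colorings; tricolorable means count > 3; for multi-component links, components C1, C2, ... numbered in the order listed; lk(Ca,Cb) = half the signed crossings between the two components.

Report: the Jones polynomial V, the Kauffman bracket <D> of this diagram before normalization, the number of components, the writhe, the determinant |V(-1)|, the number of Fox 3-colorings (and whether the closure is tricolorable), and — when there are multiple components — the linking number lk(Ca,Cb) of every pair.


V(t) = -t^-6 + 3t^-5 - 5t^-4 + 6t^-3 - 6t^-2 + 6t^-1 - 4 + 3t - t^2
bracket: -A^-14 + 3A^-10 - 4A^-6 + 6A^-2 - 6A^2 + 6A^6 - 5A^10 + 3A^14 - A^18, w = -2
1 component, writhe -2, over 12 crossings
det 35, colorings 3 of 3^12 — not tricolorable
observation: det 35 = |V(-1)|; not divisible by 3, so not tricolorable


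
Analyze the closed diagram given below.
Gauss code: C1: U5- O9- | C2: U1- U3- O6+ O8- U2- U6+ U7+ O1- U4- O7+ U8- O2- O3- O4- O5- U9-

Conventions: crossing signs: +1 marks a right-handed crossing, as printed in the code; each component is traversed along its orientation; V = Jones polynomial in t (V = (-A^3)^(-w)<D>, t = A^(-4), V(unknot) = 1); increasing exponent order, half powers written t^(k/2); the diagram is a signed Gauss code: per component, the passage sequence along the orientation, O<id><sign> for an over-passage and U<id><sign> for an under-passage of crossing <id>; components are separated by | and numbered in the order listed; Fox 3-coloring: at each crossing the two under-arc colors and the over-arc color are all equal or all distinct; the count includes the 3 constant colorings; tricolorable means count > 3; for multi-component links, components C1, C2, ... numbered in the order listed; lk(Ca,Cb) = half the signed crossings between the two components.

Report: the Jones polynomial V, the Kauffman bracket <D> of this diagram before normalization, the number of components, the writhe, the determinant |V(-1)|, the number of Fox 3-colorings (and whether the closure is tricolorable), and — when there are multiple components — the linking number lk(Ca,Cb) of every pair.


Jones polynomial: V(t) = t^(-13/2) - t^(-11/2) + t^(-9/2) - 2t^(-7/2) - t^(-3/2)
<D> = A^-9 + 2A^-1 - A^3 + A^7 - A^11; writhe -5
components 2, writhe -5 (9 crossings)
linking number lk(C1,C2) = -1
3-colorings: 9 of 3^9, det 6 — tricolorable
note: the 1 component pair carries total linking -1


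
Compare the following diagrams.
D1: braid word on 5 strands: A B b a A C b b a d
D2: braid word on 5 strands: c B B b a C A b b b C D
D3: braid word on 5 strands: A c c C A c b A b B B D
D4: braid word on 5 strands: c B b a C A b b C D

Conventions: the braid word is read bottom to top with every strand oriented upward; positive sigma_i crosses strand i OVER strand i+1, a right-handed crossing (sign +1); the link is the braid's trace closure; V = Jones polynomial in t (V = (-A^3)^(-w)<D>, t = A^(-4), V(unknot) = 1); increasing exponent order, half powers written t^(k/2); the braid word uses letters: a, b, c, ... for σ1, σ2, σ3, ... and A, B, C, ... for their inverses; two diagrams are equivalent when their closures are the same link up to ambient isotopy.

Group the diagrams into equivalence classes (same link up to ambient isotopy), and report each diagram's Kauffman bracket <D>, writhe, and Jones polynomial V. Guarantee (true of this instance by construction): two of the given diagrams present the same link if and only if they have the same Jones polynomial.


equivalence classes: {D1, D2, D4} | {D3}
D1 (bracket A^-6 + A^-2 + A^2 + A^6; 10 crossings at w = +2): V = 1 + t + t^2 + t^3
V(D2) = 1 + t + t^2 + t^3  (w 0, c 12, <D> = A^-12 + A^-8 + A^-4 + 1)
V(D3) = t^-2 + 2 + t^2  (w -2, c 12, <D> = A^-14 + 2A^-6 + A^2)
D4 (bracket A^-12 + A^-8 + A^-4 + 1; 10 crossings at w = 0): V = 1 + t + t^2 + t^3
observation: V(t) takes 2 values over 4 diagrams, fixing the grouping


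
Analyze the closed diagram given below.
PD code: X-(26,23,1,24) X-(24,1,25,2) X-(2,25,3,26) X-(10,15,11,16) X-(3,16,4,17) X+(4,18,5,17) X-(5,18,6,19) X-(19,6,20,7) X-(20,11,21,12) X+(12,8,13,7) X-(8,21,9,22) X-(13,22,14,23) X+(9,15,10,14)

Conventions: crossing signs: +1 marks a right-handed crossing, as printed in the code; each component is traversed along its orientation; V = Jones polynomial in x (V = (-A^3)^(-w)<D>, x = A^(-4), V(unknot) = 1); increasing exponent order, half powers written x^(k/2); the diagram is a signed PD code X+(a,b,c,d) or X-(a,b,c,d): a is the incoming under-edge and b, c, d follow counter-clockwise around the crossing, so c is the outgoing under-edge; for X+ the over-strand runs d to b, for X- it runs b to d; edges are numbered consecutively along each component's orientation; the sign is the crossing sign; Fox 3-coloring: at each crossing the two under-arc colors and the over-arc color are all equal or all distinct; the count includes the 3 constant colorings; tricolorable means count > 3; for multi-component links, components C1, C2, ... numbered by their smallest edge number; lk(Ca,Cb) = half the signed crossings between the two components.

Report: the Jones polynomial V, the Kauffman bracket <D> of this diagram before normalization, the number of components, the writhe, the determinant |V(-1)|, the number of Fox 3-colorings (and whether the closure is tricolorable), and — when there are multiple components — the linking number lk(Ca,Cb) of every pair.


V(x) = x^-10 - 2x^-9 + 2x^-8 - 4x^-7 + 4x^-6 - 3x^-5 + 3x^-4 - x^-3 + x^-2
bracket: -A^-13 + A^-9 - 3A^-5 + 3A^-1 - 4A^3 + 4A^7 - 2A^11 + 2A^15 - A^19, w = -7
1 component, writhe -7, over 13 crossings
det 21, colorings 9 of 3^13 — tricolorable
observation: V spans 8 powers of x: at least 8 crossings in any diagram


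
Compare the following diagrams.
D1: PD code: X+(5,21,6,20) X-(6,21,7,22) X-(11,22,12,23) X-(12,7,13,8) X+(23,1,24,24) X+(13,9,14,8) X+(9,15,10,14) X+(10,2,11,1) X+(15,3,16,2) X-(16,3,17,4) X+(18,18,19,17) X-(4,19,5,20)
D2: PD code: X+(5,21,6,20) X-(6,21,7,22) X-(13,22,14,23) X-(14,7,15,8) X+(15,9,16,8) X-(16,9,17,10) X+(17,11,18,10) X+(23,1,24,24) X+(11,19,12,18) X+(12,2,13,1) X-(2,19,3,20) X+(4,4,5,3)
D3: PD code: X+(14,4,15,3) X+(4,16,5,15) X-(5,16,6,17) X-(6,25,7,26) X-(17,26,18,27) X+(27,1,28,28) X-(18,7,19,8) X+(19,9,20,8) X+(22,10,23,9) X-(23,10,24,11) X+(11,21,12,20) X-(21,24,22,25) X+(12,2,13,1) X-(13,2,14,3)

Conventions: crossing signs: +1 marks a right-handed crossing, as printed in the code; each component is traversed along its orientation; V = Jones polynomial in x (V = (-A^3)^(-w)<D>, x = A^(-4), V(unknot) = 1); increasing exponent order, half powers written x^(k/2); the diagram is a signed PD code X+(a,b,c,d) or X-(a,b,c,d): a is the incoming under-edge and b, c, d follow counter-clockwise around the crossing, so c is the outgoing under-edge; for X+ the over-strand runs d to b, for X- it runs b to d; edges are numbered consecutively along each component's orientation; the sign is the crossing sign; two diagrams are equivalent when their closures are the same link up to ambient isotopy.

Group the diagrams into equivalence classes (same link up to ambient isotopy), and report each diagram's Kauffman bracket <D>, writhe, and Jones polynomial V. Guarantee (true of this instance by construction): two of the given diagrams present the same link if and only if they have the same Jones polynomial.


classes: {D1, D2, D3}
V(D1) = 1  [12 crossings, <D> = A^6, w = +2]
V(D2) = 1  (w +2, c 12, <D> = A^6)
D3 (bracket 1; 14 crossings at w = 0): V = 1
note: one V(x) for all 3 diagrams — one class (guaranteed)


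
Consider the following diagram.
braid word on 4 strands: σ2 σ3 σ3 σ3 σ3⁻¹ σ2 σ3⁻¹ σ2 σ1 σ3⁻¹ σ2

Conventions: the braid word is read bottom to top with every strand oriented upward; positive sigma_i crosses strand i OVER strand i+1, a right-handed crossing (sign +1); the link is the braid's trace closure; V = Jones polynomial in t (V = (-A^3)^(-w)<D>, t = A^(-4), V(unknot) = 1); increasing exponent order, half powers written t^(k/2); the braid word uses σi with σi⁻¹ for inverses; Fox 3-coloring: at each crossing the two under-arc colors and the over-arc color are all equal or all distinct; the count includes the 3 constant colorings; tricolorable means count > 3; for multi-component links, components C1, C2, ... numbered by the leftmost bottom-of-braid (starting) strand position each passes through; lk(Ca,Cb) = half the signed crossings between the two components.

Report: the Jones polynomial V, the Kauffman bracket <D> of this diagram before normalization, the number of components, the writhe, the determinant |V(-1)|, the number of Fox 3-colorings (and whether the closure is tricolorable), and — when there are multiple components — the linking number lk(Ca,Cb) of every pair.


V(t) = 2t - 2t^2 + 3t^3 - 3t^4 + 2t^5 - 2t^6 + t^7
bracket: -A^-13 + 2A^-9 - 2A^-5 + 3A^-1 - 3A^3 + 2A^7 - 2A^11, w = +5
1 component, writhe +5, over 11 crossings
det 15, colorings 9 of 3^11 — tricolorable
observation: free reduction leaves σ2 σ3 σ3 σ2 σ3⁻¹ σ2 σ1 σ3⁻¹ σ2 of the original 11 letters


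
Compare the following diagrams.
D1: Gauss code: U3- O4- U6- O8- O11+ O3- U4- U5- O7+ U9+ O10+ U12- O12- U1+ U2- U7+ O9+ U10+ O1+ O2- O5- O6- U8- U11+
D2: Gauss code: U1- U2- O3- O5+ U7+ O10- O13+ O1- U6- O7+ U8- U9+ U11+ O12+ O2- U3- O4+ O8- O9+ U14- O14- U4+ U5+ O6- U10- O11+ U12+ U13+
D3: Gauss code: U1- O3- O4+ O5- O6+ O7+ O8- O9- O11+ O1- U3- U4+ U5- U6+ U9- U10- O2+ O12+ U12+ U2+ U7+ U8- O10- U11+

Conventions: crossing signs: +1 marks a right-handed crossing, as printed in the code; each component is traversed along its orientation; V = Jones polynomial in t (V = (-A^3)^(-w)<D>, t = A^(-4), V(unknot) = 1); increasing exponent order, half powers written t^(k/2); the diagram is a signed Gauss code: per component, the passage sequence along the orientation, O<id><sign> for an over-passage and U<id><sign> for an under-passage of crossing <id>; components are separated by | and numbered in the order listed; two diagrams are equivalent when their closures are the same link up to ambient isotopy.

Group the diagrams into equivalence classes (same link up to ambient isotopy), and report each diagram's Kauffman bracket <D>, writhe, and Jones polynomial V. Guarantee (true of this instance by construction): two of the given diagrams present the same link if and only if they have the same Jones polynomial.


grouping into links: {D1} | {D2} | {D3}
V(D1) = -t^-3 + t^-2 - t^-1 + 3 - t + t^2 - t^3  (w -2, c 12, <D> = -A^-18 + A^-14 - A^-10 + 3A^-6 - A^-2 + A^2 - A^6)
V(D2) = t^-2 - t^-1 + 1 - t + t^2  [14 crossings, <D> = A^-8 - A^-4 + 1 - A^4 + A^8, w = 0]
V(D3) = 1  (w 0, c 12, <D> = 1)
key observation: 3 classes among 3 diagrams; unequal V(t) rules out equality


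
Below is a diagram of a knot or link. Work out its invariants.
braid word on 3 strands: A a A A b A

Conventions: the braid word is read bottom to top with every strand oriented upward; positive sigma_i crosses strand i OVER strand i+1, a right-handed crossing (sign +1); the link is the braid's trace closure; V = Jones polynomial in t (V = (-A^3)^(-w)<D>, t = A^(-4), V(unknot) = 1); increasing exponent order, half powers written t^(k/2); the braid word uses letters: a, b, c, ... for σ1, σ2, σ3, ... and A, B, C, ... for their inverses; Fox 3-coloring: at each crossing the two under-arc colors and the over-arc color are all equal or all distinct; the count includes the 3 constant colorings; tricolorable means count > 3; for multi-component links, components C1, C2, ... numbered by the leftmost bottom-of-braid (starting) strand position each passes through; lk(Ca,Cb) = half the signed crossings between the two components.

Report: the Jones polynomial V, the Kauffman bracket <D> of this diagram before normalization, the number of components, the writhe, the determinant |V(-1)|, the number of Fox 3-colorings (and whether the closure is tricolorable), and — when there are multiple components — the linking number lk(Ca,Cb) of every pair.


V = -t^-4 + t^-3 + t^-1
<D> = A^-2 + A^6 - A^10 (w = -2)
1 component over 6 crossings, w = -2
9 Fox colorings among 3^6, |V(-1)| = 3: tricolorable
why: w = -2 (over 6 crossings) is diagram-only; (-A^3)^(2) removes it from V


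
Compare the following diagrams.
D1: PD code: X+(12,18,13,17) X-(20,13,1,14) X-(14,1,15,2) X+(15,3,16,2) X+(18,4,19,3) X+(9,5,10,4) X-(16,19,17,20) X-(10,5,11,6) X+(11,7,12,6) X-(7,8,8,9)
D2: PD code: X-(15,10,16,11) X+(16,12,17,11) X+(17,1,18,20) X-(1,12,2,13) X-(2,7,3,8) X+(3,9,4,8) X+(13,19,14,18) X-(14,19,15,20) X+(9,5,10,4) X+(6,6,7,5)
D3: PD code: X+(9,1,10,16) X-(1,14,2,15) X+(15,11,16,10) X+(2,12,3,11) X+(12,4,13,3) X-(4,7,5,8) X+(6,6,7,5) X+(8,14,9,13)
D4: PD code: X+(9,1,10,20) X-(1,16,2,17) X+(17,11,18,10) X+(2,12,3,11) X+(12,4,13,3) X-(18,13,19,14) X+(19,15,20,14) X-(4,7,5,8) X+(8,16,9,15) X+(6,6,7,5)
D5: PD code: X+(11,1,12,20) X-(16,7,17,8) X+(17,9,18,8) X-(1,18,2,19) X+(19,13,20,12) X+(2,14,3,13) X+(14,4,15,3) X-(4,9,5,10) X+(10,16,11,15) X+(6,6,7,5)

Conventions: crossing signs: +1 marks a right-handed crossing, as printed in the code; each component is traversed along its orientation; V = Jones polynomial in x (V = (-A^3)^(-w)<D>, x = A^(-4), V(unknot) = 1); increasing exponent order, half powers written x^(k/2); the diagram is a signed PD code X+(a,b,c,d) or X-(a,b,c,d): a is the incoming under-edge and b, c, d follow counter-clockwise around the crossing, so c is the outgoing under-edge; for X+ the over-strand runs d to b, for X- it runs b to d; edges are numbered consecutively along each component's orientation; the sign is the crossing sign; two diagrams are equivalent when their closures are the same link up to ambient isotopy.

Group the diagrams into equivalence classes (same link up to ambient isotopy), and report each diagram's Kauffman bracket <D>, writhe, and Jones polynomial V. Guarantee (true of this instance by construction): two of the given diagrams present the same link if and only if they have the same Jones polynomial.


classes: {D1} | {D2} | {D3, D4, D5}
V(D1) = x^-2 - x^-1 + 1 - x + x^2  [10 crossings, <D> = A^-8 - A^-4 + 1 - A^4 + A^8, w = 0]
V(D2) = 1  (w +2, c 10, <D> = A^6)
D3 (bracket -A^-12 + A^-8 - A^-4 + 2 - A^4 + A^8; 8 crossings at w = +4): V = x - x^2 + 2x^3 - x^4 + x^5 - x^6
D4 (bracket -A^-12 + A^-8 - A^-4 + 2 - A^4 + A^8; 10 crossings at w = +4): V = x - x^2 + 2x^3 - x^4 + x^5 - x^6
V(D5) = x - x^2 + 2x^3 - x^4 + x^5 - x^6  [10 crossings, <D> = -A^-12 + A^-8 - A^-4 + 2 - A^4 + A^8, w = +4]
insight: V(x) takes 3 values over 5 diagrams, fixing the grouping


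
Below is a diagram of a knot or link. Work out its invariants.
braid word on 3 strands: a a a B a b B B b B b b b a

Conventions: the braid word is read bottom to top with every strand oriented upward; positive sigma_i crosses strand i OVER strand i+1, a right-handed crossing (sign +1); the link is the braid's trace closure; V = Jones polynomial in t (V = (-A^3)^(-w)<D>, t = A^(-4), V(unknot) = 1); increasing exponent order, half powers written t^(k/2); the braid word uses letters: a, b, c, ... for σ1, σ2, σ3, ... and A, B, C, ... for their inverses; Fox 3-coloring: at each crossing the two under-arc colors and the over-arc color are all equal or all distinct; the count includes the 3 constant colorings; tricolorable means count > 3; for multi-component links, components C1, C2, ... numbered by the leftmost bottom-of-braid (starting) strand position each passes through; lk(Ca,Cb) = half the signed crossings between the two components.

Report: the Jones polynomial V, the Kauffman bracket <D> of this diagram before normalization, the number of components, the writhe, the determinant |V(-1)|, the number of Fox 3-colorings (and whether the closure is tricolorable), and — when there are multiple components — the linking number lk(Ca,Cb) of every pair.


V = t^2 - t^3 + 2t^4 - 2t^5 + 3t^6 - 2t^7 + t^8 - t^9
<D> = -A^-18 + A^-14 - 2A^-10 + 3A^-6 - 2A^-2 + 2A^2 - A^6 + A^10 (w = +6)
1 component over 14 crossings, w = +6
3 Fox colorings among 3^14, |V(-1)| = 13: not tricolorable
why: w = +6 shifts under R1 moves; the (-A^3)^(-6) factor cancels that in V


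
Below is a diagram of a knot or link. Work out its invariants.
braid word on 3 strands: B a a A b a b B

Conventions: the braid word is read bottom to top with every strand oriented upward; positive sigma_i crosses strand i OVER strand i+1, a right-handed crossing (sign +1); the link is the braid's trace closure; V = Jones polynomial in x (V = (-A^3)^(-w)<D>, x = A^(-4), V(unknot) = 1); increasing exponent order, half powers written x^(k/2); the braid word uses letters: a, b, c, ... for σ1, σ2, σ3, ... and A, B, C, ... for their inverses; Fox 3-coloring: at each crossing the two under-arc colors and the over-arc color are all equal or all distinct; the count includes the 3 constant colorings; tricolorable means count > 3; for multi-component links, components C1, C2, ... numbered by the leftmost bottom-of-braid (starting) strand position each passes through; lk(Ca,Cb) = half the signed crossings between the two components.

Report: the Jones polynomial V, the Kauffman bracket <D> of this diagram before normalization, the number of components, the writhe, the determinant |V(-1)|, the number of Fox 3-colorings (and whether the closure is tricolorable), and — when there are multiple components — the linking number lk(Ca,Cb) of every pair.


V(x) = 1
bracket: A^6, w = +2
1 component, writhe +2, over 8 crossings
det 1, colorings 3 of 3^8 — not tricolorable
observation: |V(-1)| = 1: so not tricolorable, since 3 does not divide 1


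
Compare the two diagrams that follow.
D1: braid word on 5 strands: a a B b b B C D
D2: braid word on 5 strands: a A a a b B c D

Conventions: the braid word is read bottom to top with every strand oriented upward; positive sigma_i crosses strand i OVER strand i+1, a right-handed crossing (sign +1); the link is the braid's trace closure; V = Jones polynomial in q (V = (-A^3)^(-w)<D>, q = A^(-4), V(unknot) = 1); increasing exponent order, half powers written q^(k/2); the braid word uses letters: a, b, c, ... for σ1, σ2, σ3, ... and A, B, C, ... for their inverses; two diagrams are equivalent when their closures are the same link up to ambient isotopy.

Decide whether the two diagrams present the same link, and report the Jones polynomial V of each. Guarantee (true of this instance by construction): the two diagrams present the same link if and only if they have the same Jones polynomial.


same link: yes
V(D1) = 1 + q + q^2 + q^3  [8 crossings, <D> = A^-12 + A^-8 + A^-4 + 1, w = 0]
V(D2) = 1 + q + q^2 + q^3  [8 crossings, <D> = A^-6 + A^-2 + A^2 + A^6, w = +2]
insight: all 2 diagrams share one V(q), hence one class
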